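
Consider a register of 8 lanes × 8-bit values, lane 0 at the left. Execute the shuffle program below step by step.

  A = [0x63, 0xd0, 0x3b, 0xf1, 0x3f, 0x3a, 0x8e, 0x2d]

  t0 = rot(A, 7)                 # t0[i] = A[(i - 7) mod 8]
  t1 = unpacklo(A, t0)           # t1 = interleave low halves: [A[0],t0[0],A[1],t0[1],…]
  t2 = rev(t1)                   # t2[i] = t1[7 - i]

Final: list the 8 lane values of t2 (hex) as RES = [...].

RES = [0x3f, 0xf1, 0xf1, 0x3b, 0x3b, 0xd0, 0xd0, 0x63]

t0 = [0xd0, 0x3b, 0xf1, 0x3f, 0x3a, 0x8e, 0x2d, 0x63]
t1 = [0x63, 0xd0, 0xd0, 0x3b, 0x3b, 0xf1, 0xf1, 0x3f]
t2 = [0x3f, 0xf1, 0xf1, 0x3b, 0x3b, 0xd0, 0xd0, 0x63]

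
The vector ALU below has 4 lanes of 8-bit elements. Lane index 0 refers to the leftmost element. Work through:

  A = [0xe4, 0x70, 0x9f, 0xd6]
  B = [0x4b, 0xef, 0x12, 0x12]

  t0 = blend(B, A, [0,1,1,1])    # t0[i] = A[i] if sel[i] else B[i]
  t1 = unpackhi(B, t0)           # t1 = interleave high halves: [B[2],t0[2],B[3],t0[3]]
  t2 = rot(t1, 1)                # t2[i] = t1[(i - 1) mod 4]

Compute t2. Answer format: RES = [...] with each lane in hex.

  t0: 4b 70 9f d6
  t1: 12 9f 12 d6
  t2: d6 12 9f 12

RES = [ 0xd6  0x12  0x9f  0x12 ]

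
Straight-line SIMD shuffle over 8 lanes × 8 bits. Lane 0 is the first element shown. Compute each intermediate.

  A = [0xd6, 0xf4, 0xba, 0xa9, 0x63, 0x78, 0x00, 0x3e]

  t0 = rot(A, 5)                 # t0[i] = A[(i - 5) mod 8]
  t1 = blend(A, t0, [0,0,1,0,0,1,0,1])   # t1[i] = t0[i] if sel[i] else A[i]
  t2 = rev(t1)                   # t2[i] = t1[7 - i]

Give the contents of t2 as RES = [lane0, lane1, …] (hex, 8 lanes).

→ t0 |a9|63|78|00|3e|d6|f4|ba|
→ t1 |d6|f4|78|a9|63|d6|00|ba|
→ t2 |ba|00|d6|63|a9|78|f4|d6|

RES = [0xba, 0x00, 0xd6, 0x63, 0xa9, 0x78, 0xf4, 0xd6]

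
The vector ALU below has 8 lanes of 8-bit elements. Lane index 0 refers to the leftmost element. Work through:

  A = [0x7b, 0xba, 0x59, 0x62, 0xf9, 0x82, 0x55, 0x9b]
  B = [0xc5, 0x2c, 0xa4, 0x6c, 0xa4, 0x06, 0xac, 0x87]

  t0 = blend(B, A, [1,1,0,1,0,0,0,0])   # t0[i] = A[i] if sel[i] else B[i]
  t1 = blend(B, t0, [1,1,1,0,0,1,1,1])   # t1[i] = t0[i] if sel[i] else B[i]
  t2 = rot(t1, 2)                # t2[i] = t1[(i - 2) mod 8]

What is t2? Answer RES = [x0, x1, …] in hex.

  t0: 7b ba a4 62 a4 06 ac 87
  t1: 7b ba a4 6c a4 06 ac 87
  t2: ac 87 7b ba a4 6c a4 06

RES = [0xac, 0x87, 0x7b, 0xba, 0xa4, 0x6c, 0xa4, 0x06]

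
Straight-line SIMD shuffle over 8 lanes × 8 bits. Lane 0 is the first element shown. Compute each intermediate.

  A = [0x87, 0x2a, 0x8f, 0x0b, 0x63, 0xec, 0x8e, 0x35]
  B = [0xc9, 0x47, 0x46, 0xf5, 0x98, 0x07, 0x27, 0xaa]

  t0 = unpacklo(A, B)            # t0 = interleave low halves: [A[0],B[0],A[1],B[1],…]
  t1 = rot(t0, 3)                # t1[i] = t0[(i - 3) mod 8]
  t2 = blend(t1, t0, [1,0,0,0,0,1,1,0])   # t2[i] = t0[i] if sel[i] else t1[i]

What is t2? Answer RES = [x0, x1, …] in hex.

t0 = [0x87, 0xc9, 0x2a, 0x47, 0x8f, 0x46, 0x0b, 0xf5]
t1 = [0x46, 0x0b, 0xf5, 0x87, 0xc9, 0x2a, 0x47, 0x8f]
t2 = [0x87, 0x0b, 0xf5, 0x87, 0xc9, 0x46, 0x0b, 0x8f]

RES = [ 0x87  0x0b  0xf5  0x87  0xc9  0x46  0x0b  0x8f ]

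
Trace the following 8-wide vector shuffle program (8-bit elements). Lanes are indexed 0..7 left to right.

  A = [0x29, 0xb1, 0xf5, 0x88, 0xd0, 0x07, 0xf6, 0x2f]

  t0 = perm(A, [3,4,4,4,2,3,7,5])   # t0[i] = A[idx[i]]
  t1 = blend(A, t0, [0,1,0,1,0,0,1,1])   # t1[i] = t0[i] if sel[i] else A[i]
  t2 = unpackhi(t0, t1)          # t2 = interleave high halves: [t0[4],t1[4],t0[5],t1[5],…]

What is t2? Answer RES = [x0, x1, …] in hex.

  t0: 88 d0 d0 d0 f5 88 2f 07
  t1: 29 d0 f5 d0 d0 07 2f 07
  t2: f5 d0 88 07 2f 2f 07 07

RES = [ 0xf5  0xd0  0x88  0x07  0x2f  0x2f  0x07  0x07 ]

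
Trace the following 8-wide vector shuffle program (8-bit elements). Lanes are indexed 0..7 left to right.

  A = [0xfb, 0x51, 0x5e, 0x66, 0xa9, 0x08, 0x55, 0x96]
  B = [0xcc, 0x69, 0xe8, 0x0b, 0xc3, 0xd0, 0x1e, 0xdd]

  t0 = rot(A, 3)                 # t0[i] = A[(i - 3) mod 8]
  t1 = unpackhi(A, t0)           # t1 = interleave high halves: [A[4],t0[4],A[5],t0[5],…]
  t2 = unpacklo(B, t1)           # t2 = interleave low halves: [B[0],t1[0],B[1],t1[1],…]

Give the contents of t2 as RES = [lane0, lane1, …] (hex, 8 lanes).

  t0: 08 55 96 fb 51 5e 66 a9
  t1: a9 51 08 5e 55 66 96 a9
  t2: cc a9 69 51 e8 08 0b 5e

RES = [0xcc, 0xa9, 0x69, 0x51, 0xe8, 0x08, 0x0b, 0x5e]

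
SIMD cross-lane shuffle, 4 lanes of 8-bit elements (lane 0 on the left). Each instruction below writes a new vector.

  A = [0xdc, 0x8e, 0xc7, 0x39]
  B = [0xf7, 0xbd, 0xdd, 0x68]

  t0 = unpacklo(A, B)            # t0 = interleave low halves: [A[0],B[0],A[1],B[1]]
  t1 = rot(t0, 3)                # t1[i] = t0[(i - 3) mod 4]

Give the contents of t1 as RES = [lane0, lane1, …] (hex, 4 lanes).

t0 = [0xdc, 0xf7, 0x8e, 0xbd]
t1 = [0xf7, 0x8e, 0xbd, 0xdc]

RES = [0xf7, 0x8e, 0xbd, 0xdc]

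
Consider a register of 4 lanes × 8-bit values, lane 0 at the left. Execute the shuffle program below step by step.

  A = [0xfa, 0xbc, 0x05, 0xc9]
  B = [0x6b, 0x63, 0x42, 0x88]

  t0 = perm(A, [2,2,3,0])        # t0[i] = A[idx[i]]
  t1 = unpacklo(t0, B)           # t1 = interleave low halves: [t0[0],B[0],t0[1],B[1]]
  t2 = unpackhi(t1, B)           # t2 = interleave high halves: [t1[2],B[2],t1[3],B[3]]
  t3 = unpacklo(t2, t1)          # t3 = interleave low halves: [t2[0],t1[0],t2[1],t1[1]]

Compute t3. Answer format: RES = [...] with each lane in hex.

t0 = [0x05, 0x05, 0xc9, 0xfa]
t1 = [0x05, 0x6b, 0x05, 0x63]
t2 = [0x05, 0x42, 0x63, 0x88]
t3 = [0x05, 0x05, 0x42, 0x6b]

RES = [0x05, 0x05, 0x42, 0x6b]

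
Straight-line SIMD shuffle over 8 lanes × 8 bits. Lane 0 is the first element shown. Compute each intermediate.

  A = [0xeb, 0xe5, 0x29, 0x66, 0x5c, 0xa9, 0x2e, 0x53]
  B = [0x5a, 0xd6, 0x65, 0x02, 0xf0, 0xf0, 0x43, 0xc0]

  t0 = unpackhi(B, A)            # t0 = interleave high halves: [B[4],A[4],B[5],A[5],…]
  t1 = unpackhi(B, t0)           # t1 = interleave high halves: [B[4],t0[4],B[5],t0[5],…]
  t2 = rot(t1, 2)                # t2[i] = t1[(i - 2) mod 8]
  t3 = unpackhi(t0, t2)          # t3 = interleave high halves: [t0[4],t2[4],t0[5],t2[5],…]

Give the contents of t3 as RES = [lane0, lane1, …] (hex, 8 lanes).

RES = [ 0x43  0xf0  0x2e  0x2e  0xc0  0x43  0x53  0xc0 ]

→ t0 |f0|5c|f0|a9|43|2e|c0|53|
→ t1 |f0|43|f0|2e|43|c0|c0|53|
→ t2 |c0|53|f0|43|f0|2e|43|c0|
→ t3 |43|f0|2e|2e|c0|43|53|c0|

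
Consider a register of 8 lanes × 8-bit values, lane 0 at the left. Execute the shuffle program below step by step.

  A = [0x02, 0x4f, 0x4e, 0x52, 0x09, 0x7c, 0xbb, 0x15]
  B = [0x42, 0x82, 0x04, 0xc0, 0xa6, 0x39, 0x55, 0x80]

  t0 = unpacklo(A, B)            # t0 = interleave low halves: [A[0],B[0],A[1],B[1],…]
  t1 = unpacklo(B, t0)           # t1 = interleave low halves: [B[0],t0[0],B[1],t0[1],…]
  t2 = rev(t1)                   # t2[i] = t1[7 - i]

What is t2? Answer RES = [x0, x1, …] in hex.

RES = [ 0x82  0xc0  0x4f  0x04  0x42  0x82  0x02  0x42 ]

t0 = [0x02, 0x42, 0x4f, 0x82, 0x4e, 0x04, 0x52, 0xc0]
t1 = [0x42, 0x02, 0x82, 0x42, 0x04, 0x4f, 0xc0, 0x82]
t2 = [0x82, 0xc0, 0x4f, 0x04, 0x42, 0x82, 0x02, 0x42]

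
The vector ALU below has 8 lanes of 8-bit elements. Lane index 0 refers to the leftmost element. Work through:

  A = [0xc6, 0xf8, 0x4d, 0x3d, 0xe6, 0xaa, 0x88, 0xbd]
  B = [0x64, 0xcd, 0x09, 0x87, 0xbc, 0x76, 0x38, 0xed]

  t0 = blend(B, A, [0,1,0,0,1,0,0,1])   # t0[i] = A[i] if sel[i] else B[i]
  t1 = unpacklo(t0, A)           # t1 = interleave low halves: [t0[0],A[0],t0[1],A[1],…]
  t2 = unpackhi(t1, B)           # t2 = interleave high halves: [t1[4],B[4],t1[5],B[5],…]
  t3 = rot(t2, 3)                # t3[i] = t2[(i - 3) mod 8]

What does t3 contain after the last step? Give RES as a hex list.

RES = [ 0x38  0x3d  0xed  0x09  0xbc  0x4d  0x76  0x87 ]

t0 = [0x64, 0xf8, 0x09, 0x87, 0xe6, 0x76, 0x38, 0xbd]
t1 = [0x64, 0xc6, 0xf8, 0xf8, 0x09, 0x4d, 0x87, 0x3d]
t2 = [0x09, 0xbc, 0x4d, 0x76, 0x87, 0x38, 0x3d, 0xed]
t3 = [0x38, 0x3d, 0xed, 0x09, 0xbc, 0x4d, 0x76, 0x87]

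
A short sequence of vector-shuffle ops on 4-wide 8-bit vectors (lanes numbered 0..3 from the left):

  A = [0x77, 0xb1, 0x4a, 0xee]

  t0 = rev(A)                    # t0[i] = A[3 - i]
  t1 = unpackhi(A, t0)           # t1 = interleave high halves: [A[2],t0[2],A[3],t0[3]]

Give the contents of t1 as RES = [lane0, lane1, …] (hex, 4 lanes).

RES = [0x4a, 0xb1, 0xee, 0x77]

t0 = [0xee, 0x4a, 0xb1, 0x77]
t1 = [0x4a, 0xb1, 0xee, 0x77]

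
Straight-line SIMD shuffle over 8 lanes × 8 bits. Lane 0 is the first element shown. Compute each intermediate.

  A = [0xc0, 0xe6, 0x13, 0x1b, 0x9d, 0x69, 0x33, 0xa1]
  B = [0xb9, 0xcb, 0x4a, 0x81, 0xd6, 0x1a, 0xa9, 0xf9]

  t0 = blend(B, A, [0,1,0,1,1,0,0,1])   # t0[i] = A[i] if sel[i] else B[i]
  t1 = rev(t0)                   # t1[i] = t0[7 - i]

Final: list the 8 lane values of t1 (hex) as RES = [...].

RES = [0xa1, 0xa9, 0x1a, 0x9d, 0x1b, 0x4a, 0xe6, 0xb9]

t0 = [0xb9, 0xe6, 0x4a, 0x1b, 0x9d, 0x1a, 0xa9, 0xa1]
t1 = [0xa1, 0xa9, 0x1a, 0x9d, 0x1b, 0x4a, 0xe6, 0xb9]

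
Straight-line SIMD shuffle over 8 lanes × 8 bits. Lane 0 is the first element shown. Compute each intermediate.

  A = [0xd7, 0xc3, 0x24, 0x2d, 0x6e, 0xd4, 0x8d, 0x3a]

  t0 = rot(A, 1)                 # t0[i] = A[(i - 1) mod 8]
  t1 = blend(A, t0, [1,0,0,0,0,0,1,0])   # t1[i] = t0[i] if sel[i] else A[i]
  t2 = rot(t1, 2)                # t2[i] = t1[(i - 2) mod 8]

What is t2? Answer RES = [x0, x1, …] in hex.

→ t0 |3a|d7|c3|24|2d|6e|d4|8d|
→ t1 |3a|c3|24|2d|6e|d4|d4|3a|
→ t2 |d4|3a|3a|c3|24|2d|6e|d4|

RES = [ 0xd4  0x3a  0x3a  0xc3  0x24  0x2d  0x6e  0xd4 ]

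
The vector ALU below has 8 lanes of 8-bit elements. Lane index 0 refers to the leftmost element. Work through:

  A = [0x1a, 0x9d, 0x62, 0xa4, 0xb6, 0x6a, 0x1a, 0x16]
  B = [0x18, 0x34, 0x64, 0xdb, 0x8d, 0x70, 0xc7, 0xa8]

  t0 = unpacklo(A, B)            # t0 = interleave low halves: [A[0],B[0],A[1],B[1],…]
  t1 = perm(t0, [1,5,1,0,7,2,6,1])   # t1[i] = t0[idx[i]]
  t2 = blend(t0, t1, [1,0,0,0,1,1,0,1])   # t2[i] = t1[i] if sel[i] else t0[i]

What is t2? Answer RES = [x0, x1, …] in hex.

t0 = [0x1a, 0x18, 0x9d, 0x34, 0x62, 0x64, 0xa4, 0xdb]
t1 = [0x18, 0x64, 0x18, 0x1a, 0xdb, 0x9d, 0xa4, 0x18]
t2 = [0x18, 0x18, 0x9d, 0x34, 0xdb, 0x9d, 0xa4, 0x18]

RES = [ 0x18  0x18  0x9d  0x34  0xdb  0x9d  0xa4  0x18 ]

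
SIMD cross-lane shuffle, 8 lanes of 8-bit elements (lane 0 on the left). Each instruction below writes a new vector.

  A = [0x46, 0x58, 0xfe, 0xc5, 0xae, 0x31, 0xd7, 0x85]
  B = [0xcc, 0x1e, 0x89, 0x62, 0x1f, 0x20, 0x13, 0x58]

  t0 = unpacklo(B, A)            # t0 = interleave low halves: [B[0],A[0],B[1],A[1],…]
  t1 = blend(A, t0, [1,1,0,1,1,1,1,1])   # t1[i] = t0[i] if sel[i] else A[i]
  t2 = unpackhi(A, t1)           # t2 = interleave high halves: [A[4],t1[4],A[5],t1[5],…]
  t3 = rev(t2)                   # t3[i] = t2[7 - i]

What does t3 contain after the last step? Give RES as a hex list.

RES = [ 0xc5  0x85  0x62  0xd7  0xfe  0x31  0x89  0xae ]

  t0: cc 46 1e 58 89 fe 62 c5
  t1: cc 46 fe 58 89 fe 62 c5
  t2: ae 89 31 fe d7 62 85 c5
  t3: c5 85 62 d7 fe 31 89 ae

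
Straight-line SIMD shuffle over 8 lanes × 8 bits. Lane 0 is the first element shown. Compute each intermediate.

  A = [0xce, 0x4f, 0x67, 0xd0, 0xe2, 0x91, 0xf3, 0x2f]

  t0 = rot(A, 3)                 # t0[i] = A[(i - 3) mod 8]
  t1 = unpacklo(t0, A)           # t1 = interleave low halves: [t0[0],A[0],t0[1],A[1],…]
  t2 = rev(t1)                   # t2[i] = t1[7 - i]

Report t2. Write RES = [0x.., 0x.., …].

  t0: 91 f3 2f ce 4f 67 d0 e2
  t1: 91 ce f3 4f 2f 67 ce d0
  t2: d0 ce 67 2f 4f f3 ce 91

RES = [0xd0, 0xce, 0x67, 0x2f, 0x4f, 0xf3, 0xce, 0x91]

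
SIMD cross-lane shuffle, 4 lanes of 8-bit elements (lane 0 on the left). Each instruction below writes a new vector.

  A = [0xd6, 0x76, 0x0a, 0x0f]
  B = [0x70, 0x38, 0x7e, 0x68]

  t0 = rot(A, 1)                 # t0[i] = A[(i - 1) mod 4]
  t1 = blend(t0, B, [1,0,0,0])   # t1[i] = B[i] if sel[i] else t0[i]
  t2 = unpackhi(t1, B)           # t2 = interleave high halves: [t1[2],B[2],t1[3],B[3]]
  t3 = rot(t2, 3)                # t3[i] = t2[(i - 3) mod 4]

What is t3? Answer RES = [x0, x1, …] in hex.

RES = [ 0x7e  0x0a  0x68  0x76 ]

t0 = [0x0f, 0xd6, 0x76, 0x0a]
t1 = [0x70, 0xd6, 0x76, 0x0a]
t2 = [0x76, 0x7e, 0x0a, 0x68]
t3 = [0x7e, 0x0a, 0x68, 0x76]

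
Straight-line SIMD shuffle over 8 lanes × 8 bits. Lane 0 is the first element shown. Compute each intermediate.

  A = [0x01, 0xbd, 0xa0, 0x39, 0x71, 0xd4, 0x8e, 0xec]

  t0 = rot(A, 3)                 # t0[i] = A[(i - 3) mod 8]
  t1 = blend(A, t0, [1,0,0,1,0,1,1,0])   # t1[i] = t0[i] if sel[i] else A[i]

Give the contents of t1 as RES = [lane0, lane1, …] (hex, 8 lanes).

→ t0 |d4|8e|ec|01|bd|a0|39|71|
→ t1 |d4|bd|a0|01|71|a0|39|ec|

RES = [0xd4, 0xbd, 0xa0, 0x01, 0x71, 0xa0, 0x39, 0xec]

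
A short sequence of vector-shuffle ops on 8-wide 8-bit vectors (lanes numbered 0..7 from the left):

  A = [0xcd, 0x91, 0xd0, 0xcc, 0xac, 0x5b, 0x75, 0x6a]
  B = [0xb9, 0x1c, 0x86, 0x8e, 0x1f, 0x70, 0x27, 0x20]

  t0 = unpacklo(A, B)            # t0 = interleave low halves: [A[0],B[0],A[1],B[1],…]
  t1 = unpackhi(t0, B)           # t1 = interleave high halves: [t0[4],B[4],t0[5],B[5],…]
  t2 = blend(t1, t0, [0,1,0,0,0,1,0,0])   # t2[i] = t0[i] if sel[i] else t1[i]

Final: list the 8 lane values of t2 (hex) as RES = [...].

t0 = [0xcd, 0xb9, 0x91, 0x1c, 0xd0, 0x86, 0xcc, 0x8e]
t1 = [0xd0, 0x1f, 0x86, 0x70, 0xcc, 0x27, 0x8e, 0x20]
t2 = [0xd0, 0xb9, 0x86, 0x70, 0xcc, 0x86, 0x8e, 0x20]

RES = [ 0xd0  0xb9  0x86  0x70  0xcc  0x86  0x8e  0x20 ]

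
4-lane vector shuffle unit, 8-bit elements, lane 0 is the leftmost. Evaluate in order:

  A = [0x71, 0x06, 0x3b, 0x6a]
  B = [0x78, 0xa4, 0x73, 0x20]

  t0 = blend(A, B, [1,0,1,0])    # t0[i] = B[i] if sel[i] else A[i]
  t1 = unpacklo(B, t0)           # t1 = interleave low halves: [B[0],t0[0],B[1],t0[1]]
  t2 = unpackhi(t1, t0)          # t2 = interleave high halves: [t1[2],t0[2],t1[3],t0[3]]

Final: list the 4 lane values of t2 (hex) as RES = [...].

RES = [ 0xa4  0x73  0x06  0x6a ]

t0 = [0x78, 0x06, 0x73, 0x6a]
t1 = [0x78, 0x78, 0xa4, 0x06]
t2 = [0xa4, 0x73, 0x06, 0x6a]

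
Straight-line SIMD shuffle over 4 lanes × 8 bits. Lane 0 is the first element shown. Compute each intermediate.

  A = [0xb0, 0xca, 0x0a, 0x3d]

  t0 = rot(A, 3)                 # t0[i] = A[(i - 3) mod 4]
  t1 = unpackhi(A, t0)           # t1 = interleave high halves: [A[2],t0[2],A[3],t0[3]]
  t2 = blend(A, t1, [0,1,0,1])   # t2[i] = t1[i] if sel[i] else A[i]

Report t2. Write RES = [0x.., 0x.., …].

RES = [ 0xb0  0x3d  0x0a  0xb0 ]

  t0: ca 0a 3d b0
  t1: 0a 3d 3d b0
  t2: b0 3d 0a b0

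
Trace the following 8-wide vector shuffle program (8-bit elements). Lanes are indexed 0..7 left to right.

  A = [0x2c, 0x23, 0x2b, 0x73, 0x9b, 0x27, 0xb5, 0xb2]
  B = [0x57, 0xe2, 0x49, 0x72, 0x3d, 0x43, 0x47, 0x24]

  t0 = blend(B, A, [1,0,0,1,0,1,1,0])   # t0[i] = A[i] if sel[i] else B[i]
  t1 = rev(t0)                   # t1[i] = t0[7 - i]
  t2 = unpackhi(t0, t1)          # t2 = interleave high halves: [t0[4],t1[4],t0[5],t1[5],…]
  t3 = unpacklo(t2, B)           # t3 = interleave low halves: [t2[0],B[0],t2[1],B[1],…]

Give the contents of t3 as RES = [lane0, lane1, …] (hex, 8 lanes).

RES = [0x3d, 0x57, 0x73, 0xe2, 0x27, 0x49, 0x49, 0x72]

t0 = [0x2c, 0xe2, 0x49, 0x73, 0x3d, 0x27, 0xb5, 0x24]
t1 = [0x24, 0xb5, 0x27, 0x3d, 0x73, 0x49, 0xe2, 0x2c]
t2 = [0x3d, 0x73, 0x27, 0x49, 0xb5, 0xe2, 0x24, 0x2c]
t3 = [0x3d, 0x57, 0x73, 0xe2, 0x27, 0x49, 0x49, 0x72]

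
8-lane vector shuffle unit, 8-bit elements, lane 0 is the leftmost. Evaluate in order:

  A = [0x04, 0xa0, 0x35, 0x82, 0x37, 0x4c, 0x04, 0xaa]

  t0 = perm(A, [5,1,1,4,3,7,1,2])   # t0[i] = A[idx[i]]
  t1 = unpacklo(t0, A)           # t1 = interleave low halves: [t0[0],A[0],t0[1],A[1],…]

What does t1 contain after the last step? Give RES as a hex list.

→ t0 |4c|a0|a0|37|82|aa|a0|35|
→ t1 |4c|04|a0|a0|a0|35|37|82|

RES = [ 0x4c  0x04  0xa0  0xa0  0xa0  0x35  0x37  0x82 ]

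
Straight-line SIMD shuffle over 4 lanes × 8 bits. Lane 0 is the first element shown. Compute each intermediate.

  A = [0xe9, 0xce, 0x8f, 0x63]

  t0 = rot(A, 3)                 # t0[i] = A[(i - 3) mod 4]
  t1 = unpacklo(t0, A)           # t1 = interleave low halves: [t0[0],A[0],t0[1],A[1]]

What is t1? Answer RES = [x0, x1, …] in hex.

RES = [ 0xce  0xe9  0x8f  0xce ]

t0 = [0xce, 0x8f, 0x63, 0xe9]
t1 = [0xce, 0xe9, 0x8f, 0xce]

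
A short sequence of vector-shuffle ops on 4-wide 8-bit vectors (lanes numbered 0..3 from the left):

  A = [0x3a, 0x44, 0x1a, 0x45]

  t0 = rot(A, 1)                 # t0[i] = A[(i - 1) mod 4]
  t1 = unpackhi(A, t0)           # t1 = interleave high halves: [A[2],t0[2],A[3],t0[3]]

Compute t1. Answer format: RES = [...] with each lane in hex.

  t0: 45 3a 44 1a
  t1: 1a 44 45 1a

RES = [0x1a, 0x44, 0x45, 0x1a]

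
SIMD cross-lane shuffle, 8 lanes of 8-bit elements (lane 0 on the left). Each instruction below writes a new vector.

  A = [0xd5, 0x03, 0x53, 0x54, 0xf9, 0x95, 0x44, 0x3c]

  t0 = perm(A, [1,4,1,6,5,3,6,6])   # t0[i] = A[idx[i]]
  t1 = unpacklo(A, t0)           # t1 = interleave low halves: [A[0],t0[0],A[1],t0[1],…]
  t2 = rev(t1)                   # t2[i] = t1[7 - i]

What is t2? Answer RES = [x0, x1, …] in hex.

RES = [0x44, 0x54, 0x03, 0x53, 0xf9, 0x03, 0x03, 0xd5]

→ t0 |03|f9|03|44|95|54|44|44|
→ t1 |d5|03|03|f9|53|03|54|44|
→ t2 |44|54|03|53|f9|03|03|d5|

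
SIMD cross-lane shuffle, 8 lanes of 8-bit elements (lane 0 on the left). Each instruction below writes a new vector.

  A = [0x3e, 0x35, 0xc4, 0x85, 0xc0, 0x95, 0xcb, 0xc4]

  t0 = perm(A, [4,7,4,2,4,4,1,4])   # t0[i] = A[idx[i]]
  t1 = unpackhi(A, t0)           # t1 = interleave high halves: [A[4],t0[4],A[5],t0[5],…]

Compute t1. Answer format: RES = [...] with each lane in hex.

RES = [0xc0, 0xc0, 0x95, 0xc0, 0xcb, 0x35, 0xc4, 0xc0]

  t0: c0 c4 c0 c4 c0 c0 35 c0
  t1: c0 c0 95 c0 cb 35 c4 c0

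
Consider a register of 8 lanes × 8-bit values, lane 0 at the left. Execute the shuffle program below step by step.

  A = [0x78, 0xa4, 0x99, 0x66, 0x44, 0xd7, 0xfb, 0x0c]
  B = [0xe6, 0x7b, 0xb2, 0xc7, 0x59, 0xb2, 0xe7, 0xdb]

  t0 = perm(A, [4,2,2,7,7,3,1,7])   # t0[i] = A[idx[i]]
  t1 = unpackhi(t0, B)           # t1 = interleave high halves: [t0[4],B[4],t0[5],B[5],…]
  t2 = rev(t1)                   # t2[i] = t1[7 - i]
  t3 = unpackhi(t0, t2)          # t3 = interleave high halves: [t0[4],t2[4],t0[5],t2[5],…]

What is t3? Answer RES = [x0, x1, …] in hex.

RES = [0x0c, 0xb2, 0x66, 0x66, 0xa4, 0x59, 0x0c, 0x0c]

t0 = [0x44, 0x99, 0x99, 0x0c, 0x0c, 0x66, 0xa4, 0x0c]
t1 = [0x0c, 0x59, 0x66, 0xb2, 0xa4, 0xe7, 0x0c, 0xdb]
t2 = [0xdb, 0x0c, 0xe7, 0xa4, 0xb2, 0x66, 0x59, 0x0c]
t3 = [0x0c, 0xb2, 0x66, 0x66, 0xa4, 0x59, 0x0c, 0x0c]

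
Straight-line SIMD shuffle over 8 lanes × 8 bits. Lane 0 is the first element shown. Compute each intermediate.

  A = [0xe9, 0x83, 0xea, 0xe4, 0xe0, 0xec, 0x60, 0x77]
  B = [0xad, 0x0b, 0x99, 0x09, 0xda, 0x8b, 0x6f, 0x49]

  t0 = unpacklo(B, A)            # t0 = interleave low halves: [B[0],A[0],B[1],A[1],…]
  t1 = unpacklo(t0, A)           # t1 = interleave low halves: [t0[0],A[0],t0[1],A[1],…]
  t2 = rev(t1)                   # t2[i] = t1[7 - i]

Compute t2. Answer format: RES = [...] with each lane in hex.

RES = [ 0xe4  0x83  0xea  0x0b  0x83  0xe9  0xe9  0xad ]

  t0: ad e9 0b 83 99 ea 09 e4
  t1: ad e9 e9 83 0b ea 83 e4
  t2: e4 83 ea 0b 83 e9 e9 ad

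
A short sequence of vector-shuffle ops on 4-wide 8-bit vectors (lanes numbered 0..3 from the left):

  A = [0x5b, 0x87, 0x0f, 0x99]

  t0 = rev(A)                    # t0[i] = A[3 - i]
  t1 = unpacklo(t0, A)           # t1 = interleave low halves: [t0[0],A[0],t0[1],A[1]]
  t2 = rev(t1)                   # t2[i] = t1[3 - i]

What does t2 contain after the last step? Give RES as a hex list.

→ t0 |99|0f|87|5b|
→ t1 |99|5b|0f|87|
→ t2 |87|0f|5b|99|

RES = [ 0x87  0x0f  0x5b  0x99 ]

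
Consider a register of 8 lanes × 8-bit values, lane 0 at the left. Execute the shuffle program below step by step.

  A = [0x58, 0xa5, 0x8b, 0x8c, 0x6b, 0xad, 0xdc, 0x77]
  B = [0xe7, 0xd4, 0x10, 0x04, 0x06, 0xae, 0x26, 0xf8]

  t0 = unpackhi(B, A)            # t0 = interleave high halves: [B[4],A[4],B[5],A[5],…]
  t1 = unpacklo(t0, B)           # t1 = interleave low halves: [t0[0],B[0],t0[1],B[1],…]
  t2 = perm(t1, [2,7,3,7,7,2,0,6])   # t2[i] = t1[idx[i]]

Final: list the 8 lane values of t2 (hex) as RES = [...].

RES = [0x6b, 0x04, 0xd4, 0x04, 0x04, 0x6b, 0x06, 0xad]

t0 = [0x06, 0x6b, 0xae, 0xad, 0x26, 0xdc, 0xf8, 0x77]
t1 = [0x06, 0xe7, 0x6b, 0xd4, 0xae, 0x10, 0xad, 0x04]
t2 = [0x6b, 0x04, 0xd4, 0x04, 0x04, 0x6b, 0x06, 0xad]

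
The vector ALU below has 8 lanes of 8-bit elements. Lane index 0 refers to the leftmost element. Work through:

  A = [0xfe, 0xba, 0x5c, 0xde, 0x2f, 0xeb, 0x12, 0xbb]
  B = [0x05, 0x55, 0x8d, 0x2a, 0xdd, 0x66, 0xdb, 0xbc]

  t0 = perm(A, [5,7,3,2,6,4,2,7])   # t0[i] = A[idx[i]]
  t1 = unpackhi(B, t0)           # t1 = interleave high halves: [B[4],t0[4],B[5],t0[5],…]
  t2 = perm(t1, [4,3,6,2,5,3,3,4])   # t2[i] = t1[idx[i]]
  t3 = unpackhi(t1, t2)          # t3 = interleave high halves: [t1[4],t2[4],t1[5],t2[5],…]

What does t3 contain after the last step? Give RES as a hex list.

RES = [ 0xdb  0x5c  0x5c  0x2f  0xbc  0x2f  0xbb  0xdb ]

t0 = [0xeb, 0xbb, 0xde, 0x5c, 0x12, 0x2f, 0x5c, 0xbb]
t1 = [0xdd, 0x12, 0x66, 0x2f, 0xdb, 0x5c, 0xbc, 0xbb]
t2 = [0xdb, 0x2f, 0xbc, 0x66, 0x5c, 0x2f, 0x2f, 0xdb]
t3 = [0xdb, 0x5c, 0x5c, 0x2f, 0xbc, 0x2f, 0xbb, 0xdb]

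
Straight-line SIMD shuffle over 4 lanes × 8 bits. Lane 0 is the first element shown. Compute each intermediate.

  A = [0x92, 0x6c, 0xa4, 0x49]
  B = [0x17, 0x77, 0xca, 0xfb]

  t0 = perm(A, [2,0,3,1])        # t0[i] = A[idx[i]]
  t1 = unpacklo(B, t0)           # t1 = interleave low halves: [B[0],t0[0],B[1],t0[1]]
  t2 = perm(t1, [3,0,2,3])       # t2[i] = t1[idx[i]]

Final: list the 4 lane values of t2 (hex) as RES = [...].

RES = [0x92, 0x17, 0x77, 0x92]

  t0: a4 92 49 6c
  t1: 17 a4 77 92
  t2: 92 17 77 92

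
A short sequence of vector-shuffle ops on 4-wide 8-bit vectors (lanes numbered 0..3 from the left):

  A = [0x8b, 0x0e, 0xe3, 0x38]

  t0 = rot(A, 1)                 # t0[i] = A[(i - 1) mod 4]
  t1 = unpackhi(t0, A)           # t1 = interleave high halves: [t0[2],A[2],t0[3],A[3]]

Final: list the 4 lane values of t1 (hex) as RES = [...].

→ t0 |38|8b|0e|e3|
→ t1 |0e|e3|e3|38|

RES = [0x0e, 0xe3, 0xe3, 0x38]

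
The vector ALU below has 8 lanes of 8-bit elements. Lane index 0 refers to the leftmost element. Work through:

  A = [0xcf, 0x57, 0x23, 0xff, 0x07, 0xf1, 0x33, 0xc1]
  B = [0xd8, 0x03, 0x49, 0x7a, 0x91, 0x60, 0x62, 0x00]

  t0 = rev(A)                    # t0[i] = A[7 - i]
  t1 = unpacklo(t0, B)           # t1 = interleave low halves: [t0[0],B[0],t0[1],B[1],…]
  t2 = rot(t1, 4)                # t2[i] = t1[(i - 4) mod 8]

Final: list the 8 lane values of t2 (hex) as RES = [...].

RES = [ 0xf1  0x49  0x07  0x7a  0xc1  0xd8  0x33  0x03 ]

t0 = [0xc1, 0x33, 0xf1, 0x07, 0xff, 0x23, 0x57, 0xcf]
t1 = [0xc1, 0xd8, 0x33, 0x03, 0xf1, 0x49, 0x07, 0x7a]
t2 = [0xf1, 0x49, 0x07, 0x7a, 0xc1, 0xd8, 0x33, 0x03]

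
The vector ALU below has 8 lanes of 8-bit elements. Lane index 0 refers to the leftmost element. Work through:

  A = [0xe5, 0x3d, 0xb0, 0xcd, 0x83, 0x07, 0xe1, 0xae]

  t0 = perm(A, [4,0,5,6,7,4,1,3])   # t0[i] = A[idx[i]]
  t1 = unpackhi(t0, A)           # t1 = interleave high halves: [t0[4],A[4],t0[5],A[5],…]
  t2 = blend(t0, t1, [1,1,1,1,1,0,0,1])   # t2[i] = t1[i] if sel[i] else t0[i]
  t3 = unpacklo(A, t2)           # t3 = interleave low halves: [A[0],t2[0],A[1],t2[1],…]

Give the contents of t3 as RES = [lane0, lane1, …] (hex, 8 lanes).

t0 = [0x83, 0xe5, 0x07, 0xe1, 0xae, 0x83, 0x3d, 0xcd]
t1 = [0xae, 0x83, 0x83, 0x07, 0x3d, 0xe1, 0xcd, 0xae]
t2 = [0xae, 0x83, 0x83, 0x07, 0x3d, 0x83, 0x3d, 0xae]
t3 = [0xe5, 0xae, 0x3d, 0x83, 0xb0, 0x83, 0xcd, 0x07]

RES = [0xe5, 0xae, 0x3d, 0x83, 0xb0, 0x83, 0xcd, 0x07]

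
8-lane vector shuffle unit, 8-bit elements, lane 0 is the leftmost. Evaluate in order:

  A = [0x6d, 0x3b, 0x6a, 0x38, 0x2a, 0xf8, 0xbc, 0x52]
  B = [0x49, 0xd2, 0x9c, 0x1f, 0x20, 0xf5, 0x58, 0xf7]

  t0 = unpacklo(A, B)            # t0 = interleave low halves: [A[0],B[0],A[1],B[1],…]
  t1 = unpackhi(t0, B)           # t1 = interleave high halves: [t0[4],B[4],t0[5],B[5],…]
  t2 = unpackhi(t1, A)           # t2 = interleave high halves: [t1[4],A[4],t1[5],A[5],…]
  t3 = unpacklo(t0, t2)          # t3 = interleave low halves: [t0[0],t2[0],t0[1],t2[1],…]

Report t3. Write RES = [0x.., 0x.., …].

t0 = [0x6d, 0x49, 0x3b, 0xd2, 0x6a, 0x9c, 0x38, 0x1f]
t1 = [0x6a, 0x20, 0x9c, 0xf5, 0x38, 0x58, 0x1f, 0xf7]
t2 = [0x38, 0x2a, 0x58, 0xf8, 0x1f, 0xbc, 0xf7, 0x52]
t3 = [0x6d, 0x38, 0x49, 0x2a, 0x3b, 0x58, 0xd2, 0xf8]

RES = [ 0x6d  0x38  0x49  0x2a  0x3b  0x58  0xd2  0xf8 ]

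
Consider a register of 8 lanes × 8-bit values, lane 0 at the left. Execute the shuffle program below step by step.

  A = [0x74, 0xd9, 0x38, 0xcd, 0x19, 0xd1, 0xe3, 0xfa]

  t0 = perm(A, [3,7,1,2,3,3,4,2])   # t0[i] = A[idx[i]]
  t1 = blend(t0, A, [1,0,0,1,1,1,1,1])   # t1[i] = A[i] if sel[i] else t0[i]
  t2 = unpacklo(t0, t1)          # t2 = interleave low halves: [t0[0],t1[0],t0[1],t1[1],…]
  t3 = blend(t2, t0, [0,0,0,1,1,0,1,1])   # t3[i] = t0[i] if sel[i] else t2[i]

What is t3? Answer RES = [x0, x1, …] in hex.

RES = [0xcd, 0x74, 0xfa, 0x38, 0xcd, 0xd9, 0x19, 0x38]

→ t0 |cd|fa|d9|38|cd|cd|19|38|
→ t1 |74|fa|d9|cd|19|d1|e3|fa|
→ t2 |cd|74|fa|fa|d9|d9|38|cd|
→ t3 |cd|74|fa|38|cd|d9|19|38|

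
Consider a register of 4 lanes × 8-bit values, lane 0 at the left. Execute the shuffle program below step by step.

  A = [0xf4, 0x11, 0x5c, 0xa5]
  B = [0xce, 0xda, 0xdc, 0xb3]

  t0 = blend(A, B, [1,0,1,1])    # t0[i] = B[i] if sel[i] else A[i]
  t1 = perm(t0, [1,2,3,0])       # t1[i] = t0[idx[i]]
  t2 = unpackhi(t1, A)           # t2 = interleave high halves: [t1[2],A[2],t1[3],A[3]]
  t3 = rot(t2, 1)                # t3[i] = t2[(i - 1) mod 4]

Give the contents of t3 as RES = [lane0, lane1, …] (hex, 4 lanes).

RES = [ 0xa5  0xb3  0x5c  0xce ]

  t0: ce 11 dc b3
  t1: 11 dc b3 ce
  t2: b3 5c ce a5
  t3: a5 b3 5c ce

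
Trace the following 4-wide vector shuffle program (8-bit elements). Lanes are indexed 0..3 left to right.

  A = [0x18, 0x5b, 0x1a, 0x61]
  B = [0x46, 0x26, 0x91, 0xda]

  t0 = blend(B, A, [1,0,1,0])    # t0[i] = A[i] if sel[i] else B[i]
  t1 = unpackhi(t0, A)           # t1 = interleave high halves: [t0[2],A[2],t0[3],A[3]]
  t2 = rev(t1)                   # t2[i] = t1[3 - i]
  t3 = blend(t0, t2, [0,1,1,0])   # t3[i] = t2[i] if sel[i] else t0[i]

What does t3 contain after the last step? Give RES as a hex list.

RES = [0x18, 0xda, 0x1a, 0xda]

  t0: 18 26 1a da
  t1: 1a 1a da 61
  t2: 61 da 1a 1a
  t3: 18 da 1a da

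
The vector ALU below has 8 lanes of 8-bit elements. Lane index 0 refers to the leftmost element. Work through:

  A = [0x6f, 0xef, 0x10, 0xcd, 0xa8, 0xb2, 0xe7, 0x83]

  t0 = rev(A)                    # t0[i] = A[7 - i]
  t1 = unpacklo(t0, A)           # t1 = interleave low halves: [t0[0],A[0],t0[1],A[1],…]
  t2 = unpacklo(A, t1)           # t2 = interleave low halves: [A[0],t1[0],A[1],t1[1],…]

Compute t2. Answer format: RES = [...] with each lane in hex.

  t0: 83 e7 b2 a8 cd 10 ef 6f
  t1: 83 6f e7 ef b2 10 a8 cd
  t2: 6f 83 ef 6f 10 e7 cd ef

RES = [0x6f, 0x83, 0xef, 0x6f, 0x10, 0xe7, 0xcd, 0xef]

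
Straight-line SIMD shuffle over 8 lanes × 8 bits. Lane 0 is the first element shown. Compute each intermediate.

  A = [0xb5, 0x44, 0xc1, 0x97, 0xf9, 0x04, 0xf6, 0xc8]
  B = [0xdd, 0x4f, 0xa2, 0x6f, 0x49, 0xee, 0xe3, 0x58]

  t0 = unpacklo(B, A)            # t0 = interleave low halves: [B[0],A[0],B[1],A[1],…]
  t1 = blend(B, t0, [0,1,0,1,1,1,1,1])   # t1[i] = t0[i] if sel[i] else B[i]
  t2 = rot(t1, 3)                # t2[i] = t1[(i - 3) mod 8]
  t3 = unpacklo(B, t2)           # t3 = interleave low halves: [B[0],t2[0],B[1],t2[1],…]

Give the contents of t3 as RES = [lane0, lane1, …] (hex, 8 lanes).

→ t0 |dd|b5|4f|44|a2|c1|6f|97|
→ t1 |dd|b5|a2|44|a2|c1|6f|97|
→ t2 |c1|6f|97|dd|b5|a2|44|a2|
→ t3 |dd|c1|4f|6f|a2|97|6f|dd|

RES = [ 0xdd  0xc1  0x4f  0x6f  0xa2  0x97  0x6f  0xdd ]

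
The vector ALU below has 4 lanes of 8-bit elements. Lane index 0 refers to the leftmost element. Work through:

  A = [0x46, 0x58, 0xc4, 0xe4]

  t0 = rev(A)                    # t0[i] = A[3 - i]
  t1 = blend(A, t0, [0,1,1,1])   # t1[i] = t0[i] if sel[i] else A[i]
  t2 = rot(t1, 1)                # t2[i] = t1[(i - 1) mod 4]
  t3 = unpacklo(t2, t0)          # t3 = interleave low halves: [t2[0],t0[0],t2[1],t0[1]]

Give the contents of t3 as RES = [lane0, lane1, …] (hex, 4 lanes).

RES = [ 0x46  0xe4  0x46  0xc4 ]

t0 = [0xe4, 0xc4, 0x58, 0x46]
t1 = [0x46, 0xc4, 0x58, 0x46]
t2 = [0x46, 0x46, 0xc4, 0x58]
t3 = [0x46, 0xe4, 0x46, 0xc4]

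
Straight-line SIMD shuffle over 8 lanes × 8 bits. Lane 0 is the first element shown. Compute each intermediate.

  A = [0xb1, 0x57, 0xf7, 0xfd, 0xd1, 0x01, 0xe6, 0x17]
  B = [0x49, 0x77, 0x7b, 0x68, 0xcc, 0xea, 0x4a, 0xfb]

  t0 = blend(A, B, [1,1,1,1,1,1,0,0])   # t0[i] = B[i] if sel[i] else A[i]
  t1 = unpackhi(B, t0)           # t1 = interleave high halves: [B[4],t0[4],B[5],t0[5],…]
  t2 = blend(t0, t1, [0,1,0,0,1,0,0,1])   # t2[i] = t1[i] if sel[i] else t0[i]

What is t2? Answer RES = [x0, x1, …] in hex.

RES = [ 0x49  0xcc  0x7b  0x68  0x4a  0xea  0xe6  0x17 ]

t0 = [0x49, 0x77, 0x7b, 0x68, 0xcc, 0xea, 0xe6, 0x17]
t1 = [0xcc, 0xcc, 0xea, 0xea, 0x4a, 0xe6, 0xfb, 0x17]
t2 = [0x49, 0xcc, 0x7b, 0x68, 0x4a, 0xea, 0xe6, 0x17]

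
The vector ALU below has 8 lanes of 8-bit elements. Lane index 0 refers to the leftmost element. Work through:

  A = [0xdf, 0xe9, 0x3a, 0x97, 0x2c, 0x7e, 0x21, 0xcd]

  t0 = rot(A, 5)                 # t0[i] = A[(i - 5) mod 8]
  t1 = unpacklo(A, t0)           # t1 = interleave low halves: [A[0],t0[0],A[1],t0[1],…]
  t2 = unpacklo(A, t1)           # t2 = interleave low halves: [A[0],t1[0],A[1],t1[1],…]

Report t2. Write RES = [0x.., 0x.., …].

→ t0 |97|2c|7e|21|cd|df|e9|3a|
→ t1 |df|97|e9|2c|3a|7e|97|21|
→ t2 |df|df|e9|97|3a|e9|97|2c|

RES = [ 0xdf  0xdf  0xe9  0x97  0x3a  0xe9  0x97  0x2c ]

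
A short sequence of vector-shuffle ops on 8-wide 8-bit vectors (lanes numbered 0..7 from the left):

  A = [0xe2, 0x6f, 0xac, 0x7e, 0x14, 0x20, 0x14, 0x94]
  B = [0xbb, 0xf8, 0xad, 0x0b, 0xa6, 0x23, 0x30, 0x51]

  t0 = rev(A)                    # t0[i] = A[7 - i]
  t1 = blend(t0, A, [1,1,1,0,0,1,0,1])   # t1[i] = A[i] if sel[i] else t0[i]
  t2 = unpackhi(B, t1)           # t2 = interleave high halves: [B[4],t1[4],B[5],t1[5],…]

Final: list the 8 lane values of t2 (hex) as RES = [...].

RES = [ 0xa6  0x7e  0x23  0x20  0x30  0x6f  0x51  0x94 ]

  t0: 94 14 20 14 7e ac 6f e2
  t1: e2 6f ac 14 7e 20 6f 94
  t2: a6 7e 23 20 30 6f 51 94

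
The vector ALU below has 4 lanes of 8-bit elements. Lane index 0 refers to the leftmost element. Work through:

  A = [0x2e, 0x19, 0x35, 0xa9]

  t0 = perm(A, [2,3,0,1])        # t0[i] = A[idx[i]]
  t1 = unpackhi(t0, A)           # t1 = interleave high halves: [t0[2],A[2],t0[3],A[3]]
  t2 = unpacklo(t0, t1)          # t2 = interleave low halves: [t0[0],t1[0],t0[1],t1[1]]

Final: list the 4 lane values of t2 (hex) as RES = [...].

→ t0 |35|a9|2e|19|
→ t1 |2e|35|19|a9|
→ t2 |35|2e|a9|35|

RES = [0x35, 0x2e, 0xa9, 0x35]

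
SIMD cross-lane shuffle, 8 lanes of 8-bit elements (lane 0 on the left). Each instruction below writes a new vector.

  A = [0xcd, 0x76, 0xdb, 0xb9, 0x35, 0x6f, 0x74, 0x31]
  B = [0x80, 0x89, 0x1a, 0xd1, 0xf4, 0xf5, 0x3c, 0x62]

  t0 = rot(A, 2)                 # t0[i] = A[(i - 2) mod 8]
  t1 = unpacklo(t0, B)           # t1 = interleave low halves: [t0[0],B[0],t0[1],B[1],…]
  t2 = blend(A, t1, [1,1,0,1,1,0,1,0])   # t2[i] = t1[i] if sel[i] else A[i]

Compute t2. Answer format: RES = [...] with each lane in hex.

RES = [ 0x74  0x80  0xdb  0x89  0xcd  0x6f  0x76  0x31 ]

  t0: 74 31 cd 76 db b9 35 6f
  t1: 74 80 31 89 cd 1a 76 d1
  t2: 74 80 db 89 cd 6f 76 31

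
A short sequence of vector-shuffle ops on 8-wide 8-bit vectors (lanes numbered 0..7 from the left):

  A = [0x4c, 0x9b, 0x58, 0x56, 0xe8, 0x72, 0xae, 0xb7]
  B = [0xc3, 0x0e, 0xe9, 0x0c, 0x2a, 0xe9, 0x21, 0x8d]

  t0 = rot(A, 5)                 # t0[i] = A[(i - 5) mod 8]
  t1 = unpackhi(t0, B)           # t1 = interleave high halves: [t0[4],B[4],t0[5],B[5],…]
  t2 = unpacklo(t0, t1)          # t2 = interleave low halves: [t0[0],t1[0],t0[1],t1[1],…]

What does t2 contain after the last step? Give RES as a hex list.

  t0: 56 e8 72 ae b7 4c 9b 58
  t1: b7 2a 4c e9 9b 21 58 8d
  t2: 56 b7 e8 2a 72 4c ae e9

RES = [0x56, 0xb7, 0xe8, 0x2a, 0x72, 0x4c, 0xae, 0xe9]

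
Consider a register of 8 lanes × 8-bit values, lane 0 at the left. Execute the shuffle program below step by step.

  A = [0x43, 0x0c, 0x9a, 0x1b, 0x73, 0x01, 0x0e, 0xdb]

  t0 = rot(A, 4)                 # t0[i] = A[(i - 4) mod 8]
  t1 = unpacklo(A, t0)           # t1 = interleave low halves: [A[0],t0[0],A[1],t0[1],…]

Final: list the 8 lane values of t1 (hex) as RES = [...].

t0 = [0x73, 0x01, 0x0e, 0xdb, 0x43, 0x0c, 0x9a, 0x1b]
t1 = [0x43, 0x73, 0x0c, 0x01, 0x9a, 0x0e, 0x1b, 0xdb]

RES = [0x43, 0x73, 0x0c, 0x01, 0x9a, 0x0e, 0x1b, 0xdb]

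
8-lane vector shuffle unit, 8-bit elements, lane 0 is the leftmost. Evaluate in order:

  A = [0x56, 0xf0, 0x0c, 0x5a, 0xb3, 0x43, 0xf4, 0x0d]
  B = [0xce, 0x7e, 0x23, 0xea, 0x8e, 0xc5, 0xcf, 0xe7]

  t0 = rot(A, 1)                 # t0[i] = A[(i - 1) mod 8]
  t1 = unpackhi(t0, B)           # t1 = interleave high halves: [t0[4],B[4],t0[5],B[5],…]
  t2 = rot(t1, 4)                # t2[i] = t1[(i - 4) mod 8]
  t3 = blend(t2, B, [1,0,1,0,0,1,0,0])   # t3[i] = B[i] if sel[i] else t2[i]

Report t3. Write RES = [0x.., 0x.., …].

→ t0 |0d|56|f0|0c|5a|b3|43|f4|
→ t1 |5a|8e|b3|c5|43|cf|f4|e7|
→ t2 |43|cf|f4|e7|5a|8e|b3|c5|
→ t3 |ce|cf|23|e7|5a|c5|b3|c5|

RES = [ 0xce  0xcf  0x23  0xe7  0x5a  0xc5  0xb3  0xc5 ]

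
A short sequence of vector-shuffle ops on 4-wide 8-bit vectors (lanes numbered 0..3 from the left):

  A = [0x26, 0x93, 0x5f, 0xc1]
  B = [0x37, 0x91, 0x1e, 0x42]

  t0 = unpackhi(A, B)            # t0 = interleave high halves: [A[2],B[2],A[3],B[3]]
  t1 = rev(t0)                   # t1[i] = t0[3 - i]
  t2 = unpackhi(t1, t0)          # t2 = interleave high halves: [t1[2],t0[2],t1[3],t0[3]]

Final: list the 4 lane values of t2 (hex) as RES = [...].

t0 = [0x5f, 0x1e, 0xc1, 0x42]
t1 = [0x42, 0xc1, 0x1e, 0x5f]
t2 = [0x1e, 0xc1, 0x5f, 0x42]

RES = [0x1e, 0xc1, 0x5f, 0x42]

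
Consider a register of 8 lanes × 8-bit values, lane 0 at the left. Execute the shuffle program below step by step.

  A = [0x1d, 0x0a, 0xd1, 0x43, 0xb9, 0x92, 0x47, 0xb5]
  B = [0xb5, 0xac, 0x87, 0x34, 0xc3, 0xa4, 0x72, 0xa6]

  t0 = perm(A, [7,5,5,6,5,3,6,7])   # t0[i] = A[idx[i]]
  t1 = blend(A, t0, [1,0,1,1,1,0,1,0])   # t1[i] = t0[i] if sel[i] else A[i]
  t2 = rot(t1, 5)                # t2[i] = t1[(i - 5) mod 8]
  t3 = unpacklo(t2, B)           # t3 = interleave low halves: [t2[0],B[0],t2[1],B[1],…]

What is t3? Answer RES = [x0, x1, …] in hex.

→ t0 |b5|92|92|47|92|43|47|b5|
→ t1 |b5|0a|92|47|92|92|47|b5|
→ t2 |47|92|92|47|b5|b5|0a|92|
→ t3 |47|b5|92|ac|92|87|47|34|

RES = [ 0x47  0xb5  0x92  0xac  0x92  0x87  0x47  0x34 ]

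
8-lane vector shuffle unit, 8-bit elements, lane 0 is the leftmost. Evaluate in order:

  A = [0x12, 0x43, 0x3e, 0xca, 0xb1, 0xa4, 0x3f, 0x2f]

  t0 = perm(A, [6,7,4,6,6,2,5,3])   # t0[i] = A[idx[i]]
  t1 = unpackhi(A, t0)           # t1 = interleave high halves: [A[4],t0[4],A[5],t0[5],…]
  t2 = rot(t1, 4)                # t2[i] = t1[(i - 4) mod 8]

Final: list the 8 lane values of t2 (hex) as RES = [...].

RES = [0x3f, 0xa4, 0x2f, 0xca, 0xb1, 0x3f, 0xa4, 0x3e]

→ t0 |3f|2f|b1|3f|3f|3e|a4|ca|
→ t1 |b1|3f|a4|3e|3f|a4|2f|ca|
→ t2 |3f|a4|2f|ca|b1|3f|a4|3e|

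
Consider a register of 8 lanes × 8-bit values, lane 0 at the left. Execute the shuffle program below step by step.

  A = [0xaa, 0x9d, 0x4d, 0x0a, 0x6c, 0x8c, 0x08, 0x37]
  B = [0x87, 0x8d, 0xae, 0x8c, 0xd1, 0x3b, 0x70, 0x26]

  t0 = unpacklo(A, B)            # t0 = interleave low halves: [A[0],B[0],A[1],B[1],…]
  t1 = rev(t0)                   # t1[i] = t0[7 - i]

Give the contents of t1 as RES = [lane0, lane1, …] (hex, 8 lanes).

t0 = [0xaa, 0x87, 0x9d, 0x8d, 0x4d, 0xae, 0x0a, 0x8c]
t1 = [0x8c, 0x0a, 0xae, 0x4d, 0x8d, 0x9d, 0x87, 0xaa]

RES = [0x8c, 0x0a, 0xae, 0x4d, 0x8d, 0x9d, 0x87, 0xaa]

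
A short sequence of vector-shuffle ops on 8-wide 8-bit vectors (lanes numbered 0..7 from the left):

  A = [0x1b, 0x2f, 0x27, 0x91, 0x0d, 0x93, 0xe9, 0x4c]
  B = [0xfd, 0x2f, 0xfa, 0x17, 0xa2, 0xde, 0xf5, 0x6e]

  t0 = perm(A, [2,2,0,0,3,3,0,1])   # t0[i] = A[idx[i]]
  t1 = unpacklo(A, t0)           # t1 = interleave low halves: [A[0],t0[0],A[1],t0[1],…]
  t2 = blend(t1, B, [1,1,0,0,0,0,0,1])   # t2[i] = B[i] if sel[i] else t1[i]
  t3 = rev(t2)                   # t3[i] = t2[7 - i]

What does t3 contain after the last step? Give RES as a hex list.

  t0: 27 27 1b 1b 91 91 1b 2f
  t1: 1b 27 2f 27 27 1b 91 1b
  t2: fd 2f 2f 27 27 1b 91 6e
  t3: 6e 91 1b 27 27 2f 2f fd

RES = [ 0x6e  0x91  0x1b  0x27  0x27  0x2f  0x2f  0xfd ]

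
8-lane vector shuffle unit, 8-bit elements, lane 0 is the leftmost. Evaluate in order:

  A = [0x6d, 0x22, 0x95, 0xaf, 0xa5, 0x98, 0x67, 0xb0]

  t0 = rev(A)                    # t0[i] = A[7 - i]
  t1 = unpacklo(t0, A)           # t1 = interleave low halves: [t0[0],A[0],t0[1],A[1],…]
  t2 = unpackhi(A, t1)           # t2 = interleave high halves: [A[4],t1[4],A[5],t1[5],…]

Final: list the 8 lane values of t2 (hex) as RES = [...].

t0 = [0xb0, 0x67, 0x98, 0xa5, 0xaf, 0x95, 0x22, 0x6d]
t1 = [0xb0, 0x6d, 0x67, 0x22, 0x98, 0x95, 0xa5, 0xaf]
t2 = [0xa5, 0x98, 0x98, 0x95, 0x67, 0xa5, 0xb0, 0xaf]

RES = [0xa5, 0x98, 0x98, 0x95, 0x67, 0xa5, 0xb0, 0xaf]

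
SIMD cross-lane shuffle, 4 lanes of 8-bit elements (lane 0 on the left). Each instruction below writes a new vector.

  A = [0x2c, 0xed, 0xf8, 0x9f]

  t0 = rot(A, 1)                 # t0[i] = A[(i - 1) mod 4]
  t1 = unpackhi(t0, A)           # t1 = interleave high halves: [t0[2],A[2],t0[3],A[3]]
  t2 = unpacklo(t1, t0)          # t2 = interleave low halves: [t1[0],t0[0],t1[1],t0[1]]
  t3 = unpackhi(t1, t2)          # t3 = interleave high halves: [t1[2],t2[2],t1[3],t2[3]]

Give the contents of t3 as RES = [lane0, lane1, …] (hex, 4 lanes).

RES = [0xf8, 0xf8, 0x9f, 0x2c]

t0 = [0x9f, 0x2c, 0xed, 0xf8]
t1 = [0xed, 0xf8, 0xf8, 0x9f]
t2 = [0xed, 0x9f, 0xf8, 0x2c]
t3 = [0xf8, 0xf8, 0x9f, 0x2c]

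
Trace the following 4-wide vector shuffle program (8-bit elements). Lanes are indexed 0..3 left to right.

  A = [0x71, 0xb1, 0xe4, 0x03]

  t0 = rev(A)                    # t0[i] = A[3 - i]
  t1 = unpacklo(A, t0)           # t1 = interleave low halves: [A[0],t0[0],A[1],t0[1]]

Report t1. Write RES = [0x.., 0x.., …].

t0 = [0x03, 0xe4, 0xb1, 0x71]
t1 = [0x71, 0x03, 0xb1, 0xe4]

RES = [0x71, 0x03, 0xb1, 0xe4]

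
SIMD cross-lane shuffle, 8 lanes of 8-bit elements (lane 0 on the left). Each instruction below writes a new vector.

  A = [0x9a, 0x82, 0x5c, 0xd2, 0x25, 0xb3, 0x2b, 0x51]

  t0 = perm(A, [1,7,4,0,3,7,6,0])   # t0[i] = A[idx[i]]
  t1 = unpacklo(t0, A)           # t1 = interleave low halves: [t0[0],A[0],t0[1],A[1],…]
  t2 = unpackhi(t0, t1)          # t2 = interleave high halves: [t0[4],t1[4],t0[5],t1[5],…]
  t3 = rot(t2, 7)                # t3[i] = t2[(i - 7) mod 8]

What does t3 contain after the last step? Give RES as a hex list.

RES = [0x25, 0x51, 0x5c, 0x2b, 0x9a, 0x9a, 0xd2, 0xd2]

  t0: 82 51 25 9a d2 51 2b 9a
  t1: 82 9a 51 82 25 5c 9a d2
  t2: d2 25 51 5c 2b 9a 9a d2
  t3: 25 51 5c 2b 9a 9a d2 d2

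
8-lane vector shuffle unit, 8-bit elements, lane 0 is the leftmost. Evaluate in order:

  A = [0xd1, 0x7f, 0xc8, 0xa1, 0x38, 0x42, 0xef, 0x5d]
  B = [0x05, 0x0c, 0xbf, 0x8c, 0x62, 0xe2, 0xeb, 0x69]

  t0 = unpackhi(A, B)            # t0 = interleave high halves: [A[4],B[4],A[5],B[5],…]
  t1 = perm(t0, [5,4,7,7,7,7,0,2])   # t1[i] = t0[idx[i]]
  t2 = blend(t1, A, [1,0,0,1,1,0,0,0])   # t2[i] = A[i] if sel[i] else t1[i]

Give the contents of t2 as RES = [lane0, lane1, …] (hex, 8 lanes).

RES = [0xd1, 0xef, 0x69, 0xa1, 0x38, 0x69, 0x38, 0x42]

t0 = [0x38, 0x62, 0x42, 0xe2, 0xef, 0xeb, 0x5d, 0x69]
t1 = [0xeb, 0xef, 0x69, 0x69, 0x69, 0x69, 0x38, 0x42]
t2 = [0xd1, 0xef, 0x69, 0xa1, 0x38, 0x69, 0x38, 0x42]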